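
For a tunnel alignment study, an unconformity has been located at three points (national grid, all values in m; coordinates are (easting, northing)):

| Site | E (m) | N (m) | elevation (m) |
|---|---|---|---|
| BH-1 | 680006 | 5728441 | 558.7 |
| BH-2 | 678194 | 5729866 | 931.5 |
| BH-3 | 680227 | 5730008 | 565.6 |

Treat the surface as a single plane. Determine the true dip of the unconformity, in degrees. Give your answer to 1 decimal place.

10.5°

Two edge vectors: BH-1→BH-2 = (-1812, 1425, 372.8), BH-1→BH-3 = (221, 1567, 6.9).
Normal n = (BH-1→BH-2) × (BH-1→BH-3) = (-574345.1, 94891.6, -3154329).
So ∂z/∂E = −n_x/n_z = −0.18208 and ∂z/∂N = −n_y/n_z = 0.03008.
Gradient magnitude |∇z| = √(a² + b²) = √(0.03315 + 0.00090) = 0.18455.
True dip = arctan(0.18455) = 10.5°, dipping toward E (azimuth ≈ 099°).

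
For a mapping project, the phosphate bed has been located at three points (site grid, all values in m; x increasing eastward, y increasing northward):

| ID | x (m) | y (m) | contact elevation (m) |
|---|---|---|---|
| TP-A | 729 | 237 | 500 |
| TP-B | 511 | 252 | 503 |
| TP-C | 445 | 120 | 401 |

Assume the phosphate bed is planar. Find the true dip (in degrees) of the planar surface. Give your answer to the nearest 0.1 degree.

37.0°

Let the plane be z = a·x + b·y + c.
TP-B−TP-A: −218a + 15b = 3;  TP-C−TP-A: −284a − 117b = −99.
Solving gives a = 0.03810, b = 0.75368.
Gradient magnitude |∇z| = √(a² + b²) = √(0.00145 + 0.56803) = 0.75464.
True dip = arctan(0.75464) = 37.0°, dipping toward S (azimuth ≈ 183°).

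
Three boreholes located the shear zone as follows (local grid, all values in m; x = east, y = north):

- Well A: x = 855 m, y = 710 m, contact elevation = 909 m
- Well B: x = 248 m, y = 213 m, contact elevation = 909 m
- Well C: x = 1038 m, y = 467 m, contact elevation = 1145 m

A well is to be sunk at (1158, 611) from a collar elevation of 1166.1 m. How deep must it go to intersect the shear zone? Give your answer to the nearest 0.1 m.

48.6 m

Two edge vectors: Well A→Well B = (-607, -497, 0), Well A→Well C = (183, -243, 236).
Normal n = (Well A→Well B) × (Well A→Well C) = (-117292, 143252, 238452).
So ∂z/∂x = −n_x/n_z = 0.491889 and ∂z/∂y = −n_y/n_z = −0.600758.
Intercept c from Well A: 909 − 420.57 + 426.54 = 914.97.
At (1158, 611): z_contact = 569.61 − 367.06 + 914.97 = 1117.52 m.
Depth below ground = 1166.1 − 1117.52 = 48.6 m.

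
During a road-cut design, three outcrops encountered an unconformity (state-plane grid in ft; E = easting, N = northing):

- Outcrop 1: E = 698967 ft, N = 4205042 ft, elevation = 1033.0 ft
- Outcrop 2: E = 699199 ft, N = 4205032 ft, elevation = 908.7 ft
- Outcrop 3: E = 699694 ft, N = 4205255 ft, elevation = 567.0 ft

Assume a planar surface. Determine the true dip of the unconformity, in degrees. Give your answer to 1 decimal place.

Two edge vectors: Outcrop 1→Outcrop 2 = (232, -10, -124.3), Outcrop 1→Outcrop 3 = (727, 213, -466).
Normal n = (Outcrop 1→Outcrop 2) × (Outcrop 1→Outcrop 3) = (31135.9, 17745.9, 56686).
So ∂z/∂E = −n_x/n_z = −0.54927 and ∂z/∂N = −n_y/n_z = −0.31306.
Gradient magnitude |∇z| = √(a² + b²) = √(0.30170 + 0.09800) = 0.63222.
True dip = arctan(0.63222) = 32.3°, dipping toward ENE (azimuth ≈ 060°).

32.3°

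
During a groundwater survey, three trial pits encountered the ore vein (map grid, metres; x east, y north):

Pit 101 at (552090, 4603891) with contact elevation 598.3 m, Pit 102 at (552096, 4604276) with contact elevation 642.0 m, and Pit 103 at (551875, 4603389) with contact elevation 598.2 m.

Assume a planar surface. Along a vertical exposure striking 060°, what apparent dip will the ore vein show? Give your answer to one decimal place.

Two edge vectors: Pit 101→Pit 102 = (6, 385, 43.7), Pit 101→Pit 103 = (-215, -502, -0.1).
Normal n = (Pit 101→Pit 102) × (Pit 101→Pit 103) = (21898.9, -9394.9, 79763).
So ∂z/∂x = −n_x/n_z = −0.27455 and ∂z/∂y = −n_y/n_z = 0.11779.
Unit vector along 060° is (sin 60°, cos 60°) = (0.8660, 0.5000).
Slope in that direction = a·(0.8660) + b·(0.5000) = −0.17887.
Apparent dip = arctan|0.17887| = 10.1° (true dip is 16.6°, so apparent ≤ true as expected).

10.1°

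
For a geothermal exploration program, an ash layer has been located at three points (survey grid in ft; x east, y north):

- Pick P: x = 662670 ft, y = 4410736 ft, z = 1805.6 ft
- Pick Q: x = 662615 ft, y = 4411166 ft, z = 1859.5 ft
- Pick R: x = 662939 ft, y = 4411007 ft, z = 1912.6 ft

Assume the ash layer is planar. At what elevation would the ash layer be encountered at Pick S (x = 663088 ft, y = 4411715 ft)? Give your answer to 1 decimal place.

2059.0 ft

Let the plane be z = a·x + b·y + c.
Pick Q−Pick P: −55a + 430b = 53.9;  Pick R−Pick P: 269a + 271b = 107.
Solving gives a = 0.240498564, b = 0.156110281.
Then c = 1805.6 − a·662670 − b·4410736 = −846126.82.
At (663088, 4411715): z = 159471.7 + 688714.1 − 846126.82 = 2059.0 ft.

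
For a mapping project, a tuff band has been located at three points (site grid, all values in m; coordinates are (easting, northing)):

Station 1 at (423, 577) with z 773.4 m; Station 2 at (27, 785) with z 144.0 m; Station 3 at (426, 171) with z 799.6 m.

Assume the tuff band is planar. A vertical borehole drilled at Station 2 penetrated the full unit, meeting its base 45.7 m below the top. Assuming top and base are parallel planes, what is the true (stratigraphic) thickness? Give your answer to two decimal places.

24.64 m

Let the plane be z = a·E + b·N + c.
Station 2−Station 1: −396a + 208b = −629.4;  Station 3−Station 1: 3a − 406b = 26.2.
Solving gives a = 1.56156, b = −0.05299.
|∇z| = √(a²+b²) = 1.56246, so dip δ = arctan(1.56246) = 57.38°.
True thickness = vertical thickness × cos δ = 45.7 × cos 57.38° = 24.64 m.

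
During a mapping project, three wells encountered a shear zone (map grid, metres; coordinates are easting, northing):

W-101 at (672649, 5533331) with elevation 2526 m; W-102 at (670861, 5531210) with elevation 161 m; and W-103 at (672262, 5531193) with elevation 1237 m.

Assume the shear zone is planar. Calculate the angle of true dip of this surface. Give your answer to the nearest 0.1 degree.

Two edge vectors: W-101→W-102 = (-1788, -2121, -2365), W-101→W-103 = (-387, -2138, -1289).
Normal n = (W-101→W-102) × (W-101→W-103) = (-2322401, -1389477, 3001917).
So ∂z/∂easting = −n_x/n_z = 0.77364 and ∂z/∂northing = −n_y/n_z = 0.46286.
Gradient magnitude |∇z| = √(a² + b²) = √(0.59852 + 0.21424) = 0.90153.
True dip = arctan(0.90153) = 42.0°, dipping toward WSW (azimuth ≈ 239°).

42.0°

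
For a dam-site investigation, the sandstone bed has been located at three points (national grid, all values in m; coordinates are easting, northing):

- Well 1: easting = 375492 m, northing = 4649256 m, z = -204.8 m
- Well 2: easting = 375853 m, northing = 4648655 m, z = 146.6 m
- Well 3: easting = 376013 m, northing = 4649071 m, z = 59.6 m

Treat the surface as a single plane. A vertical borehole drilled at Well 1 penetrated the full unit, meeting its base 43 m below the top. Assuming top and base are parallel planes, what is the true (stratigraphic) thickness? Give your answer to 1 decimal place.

38.1 m

Let the plane be z = a·easting + b·northing + c.
Well 2−Well 1: 361a − 601b = 351.4;  Well 3−Well 1: 521a − 185b = 264.4.
Solving gives a = 0.38117, b = −0.35574.
|∇z| = √(a²+b²) = 0.52138, so dip δ = arctan(0.52138) = 27.54°.
True thickness = vertical thickness × cos δ = 43 × cos 27.54° = 38.1 m.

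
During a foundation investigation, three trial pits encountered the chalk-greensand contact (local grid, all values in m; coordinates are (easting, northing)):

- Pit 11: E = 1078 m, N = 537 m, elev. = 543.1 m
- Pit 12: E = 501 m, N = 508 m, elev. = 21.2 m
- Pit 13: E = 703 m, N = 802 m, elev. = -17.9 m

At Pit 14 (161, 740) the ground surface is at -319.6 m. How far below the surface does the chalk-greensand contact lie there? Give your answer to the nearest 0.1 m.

161.4 m

Let the plane be z = a·E + b·N + c.
Pit 12−Pit 11: −577a − 29b = −521.9;  Pit 13−Pit 11: −375a + 265b = −561.
Solving gives a = 0.943781, b = −0.781442.
Then c = 543.1 − a·1078 − b·537 = −54.66.
At (161, 740): z_contact = 151.95 − 578.27 − 54.66 = -480.98 m.
Depth below ground = -319.6 − (-480.98) = 161.4 m.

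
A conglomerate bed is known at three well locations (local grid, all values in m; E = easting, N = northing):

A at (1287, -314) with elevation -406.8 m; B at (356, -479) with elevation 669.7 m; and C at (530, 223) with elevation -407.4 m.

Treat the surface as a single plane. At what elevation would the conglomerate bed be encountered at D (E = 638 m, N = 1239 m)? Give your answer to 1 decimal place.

Let the plane be z = a·E + b·N + c.
B−A: −931a − 165b = 1076.5;  C−A: −757a + 537b = −0.6.
Solving gives a = −0.924989, b = −1.305060.
Then c = -406.8 − a·1287 − b·-314 = 373.87.
At (638, 1239): z = −590.1 − 1617.0 + 373.87 = -1833.2 m.

-1833.2 m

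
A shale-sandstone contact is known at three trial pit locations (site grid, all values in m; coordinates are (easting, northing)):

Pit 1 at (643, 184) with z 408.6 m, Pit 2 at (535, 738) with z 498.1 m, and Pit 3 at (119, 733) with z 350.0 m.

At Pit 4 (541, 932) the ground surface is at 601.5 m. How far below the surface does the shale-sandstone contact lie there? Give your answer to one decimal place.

56.6 m

Two edge vectors: Pit 1→Pit 2 = (-108, 554, 89.5), Pit 1→Pit 3 = (-524, 549, -58.6).
Normal n = (Pit 1→Pit 2) × (Pit 1→Pit 3) = (-81599.9, -53226.8, 231004).
So ∂z/∂E = −n_x/n_z = 0.35324 and ∂z/∂N = −n_y/n_z = 0.23042.
Intercept c from Pit 1: 408.6 − 227.13 − 42.40 = 139.07.
At (541, 932): z_contact = 191.10 + 214.75 + 139.07 = 544.92 m.
Depth below ground = 601.5 − 544.92 = 56.6 m.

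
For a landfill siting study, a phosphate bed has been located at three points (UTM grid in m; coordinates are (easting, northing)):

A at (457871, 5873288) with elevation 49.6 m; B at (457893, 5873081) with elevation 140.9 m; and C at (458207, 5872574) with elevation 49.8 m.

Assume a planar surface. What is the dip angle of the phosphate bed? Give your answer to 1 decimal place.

Let the plane be z = a·E + b·N + c.
B−A: 22a − 207b = 91.3;  C−A: 336a − 714b = 0.2.
Solving gives a = −1.20992, b = −0.56965.
Gradient magnitude |∇z| = √(a² + b²) = √(1.46390 + 0.32450) = 1.33731.
True dip = arctan(1.33731) = 53.2°, dipping toward ENE (azimuth ≈ 065°).

53.2°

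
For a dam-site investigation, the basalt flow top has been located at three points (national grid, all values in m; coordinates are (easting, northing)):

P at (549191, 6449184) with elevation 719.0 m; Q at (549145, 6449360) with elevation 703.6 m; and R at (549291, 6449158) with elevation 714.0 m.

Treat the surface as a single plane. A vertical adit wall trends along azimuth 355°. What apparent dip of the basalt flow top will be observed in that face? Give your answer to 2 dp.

5.75°

Two edge vectors: P→Q = (-46, 176, -15.4), P→R = (100, -26, -5).
Normal n = (P→Q) × (P→R) = (-1280.4, -1770, -16404).
So ∂z/∂E = −n_x/n_z = −0.07805 and ∂z/∂N = −n_y/n_z = −0.10790.
Unit vector along 355° is (sin 355°, cos 355°) = (-0.0872, 0.9962).
Slope in that direction = a·(-0.0872) + b·(0.9962) = −0.10069.
Apparent dip = arctan|0.10069| = 5.75° (true dip is 7.6°, so apparent ≤ true as expected).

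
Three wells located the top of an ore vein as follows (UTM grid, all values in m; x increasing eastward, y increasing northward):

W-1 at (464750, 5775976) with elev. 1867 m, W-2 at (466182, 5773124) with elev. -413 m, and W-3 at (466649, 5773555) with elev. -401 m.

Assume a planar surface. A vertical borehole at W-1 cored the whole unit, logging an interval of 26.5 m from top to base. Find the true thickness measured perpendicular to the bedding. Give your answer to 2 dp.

Let the plane be z = a·x + b·y + c.
W-2−W-1: 1432a − 2852b = −2280;  W-3−W-1: 1899a − 2421b = −2268.
Solving gives a = −0.48662, b = 0.55511.
|∇z| = √(a²+b²) = 0.73820, so dip δ = arctan(0.73820) = 36.43°.
True thickness = vertical thickness × cos δ = 26.5 × cos 36.43° = 21.32 m.

21.32 m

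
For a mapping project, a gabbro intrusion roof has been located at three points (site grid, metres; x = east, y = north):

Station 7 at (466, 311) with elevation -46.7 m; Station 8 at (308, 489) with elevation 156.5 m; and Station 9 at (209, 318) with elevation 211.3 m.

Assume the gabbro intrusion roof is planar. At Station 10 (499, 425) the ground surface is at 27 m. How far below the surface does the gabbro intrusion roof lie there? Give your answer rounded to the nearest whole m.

77 m

Let the plane be z = a·x + b·y + c.
Station 8−Station 7: −158a + 178b = 203.2;  Station 9−Station 7: −257a + 7b = 258.
Solving gives a = −0.99690, b = 0.25668.
Then c = -46.7 − a·466 − b·311 = 338.03.
At (499, 425): z_contact = −497.5 + 109.1 + 338.03 = -50.3 m.
Depth below ground = 27 − (-50.3) = 77 m.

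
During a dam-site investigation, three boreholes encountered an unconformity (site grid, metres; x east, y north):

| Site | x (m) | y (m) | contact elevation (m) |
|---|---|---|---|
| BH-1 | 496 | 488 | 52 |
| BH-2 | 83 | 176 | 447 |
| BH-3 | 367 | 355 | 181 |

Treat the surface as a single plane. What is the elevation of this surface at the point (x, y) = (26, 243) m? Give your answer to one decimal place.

Two edge vectors: BH-1→BH-2 = (-413, -312, 395), BH-1→BH-3 = (-129, -133, 129).
Normal n = (BH-1→BH-2) × (BH-1→BH-3) = (12287, 2322, 14681).
So ∂z/∂x = −n_x/n_z = −0.83693 and ∂z/∂y = −n_y/n_z = −0.15816.
Intercept c from BH-1: 52 + 415.12 + 77.18 = 544.30.
At (26, 243): z = −21.8 − 38.4 + 544.30 = 484.1 m.

484.1 m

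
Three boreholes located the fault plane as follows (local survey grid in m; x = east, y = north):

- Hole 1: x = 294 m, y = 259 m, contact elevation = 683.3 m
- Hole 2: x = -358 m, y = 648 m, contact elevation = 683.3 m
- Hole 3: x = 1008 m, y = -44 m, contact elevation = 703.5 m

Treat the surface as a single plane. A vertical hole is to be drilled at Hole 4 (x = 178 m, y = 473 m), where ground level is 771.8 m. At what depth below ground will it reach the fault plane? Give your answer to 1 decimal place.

64.7 m

Let the plane be z = a·x + b·y + c.
Hole 2−Hole 1: −652a + 389b = 0;  Hole 3−Hole 1: 714a − 303b = 20.2.
Solving gives a = 0.097990, b = 0.164240.
Then c = 683.3 − a·294 − b·259 = 611.95.
At (178, 473): z_contact = 17.44 + 77.69 + 611.95 = 707.08 m.
Depth below ground = 771.8 − 707.08 = 64.7 m.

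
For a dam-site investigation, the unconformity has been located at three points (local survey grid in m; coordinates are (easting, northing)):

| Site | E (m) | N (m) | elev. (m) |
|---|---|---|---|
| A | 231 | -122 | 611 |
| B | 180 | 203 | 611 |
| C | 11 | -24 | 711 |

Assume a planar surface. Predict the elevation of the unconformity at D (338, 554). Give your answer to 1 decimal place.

Two edge vectors: A→B = (-51, 325, 0), A→C = (-220, 98, 100).
Normal n = (A→B) × (A→C) = (32500, 5100, 66502).
So ∂z/∂E = −n_x/n_z = −0.48871 and ∂z/∂N = −n_y/n_z = −0.07669.
Intercept c from A: 611 + 112.89 − 9.36 = 714.54.
At (338, 554): z = −165.2 − 42.5 + 714.54 = 506.9 m.

506.9 m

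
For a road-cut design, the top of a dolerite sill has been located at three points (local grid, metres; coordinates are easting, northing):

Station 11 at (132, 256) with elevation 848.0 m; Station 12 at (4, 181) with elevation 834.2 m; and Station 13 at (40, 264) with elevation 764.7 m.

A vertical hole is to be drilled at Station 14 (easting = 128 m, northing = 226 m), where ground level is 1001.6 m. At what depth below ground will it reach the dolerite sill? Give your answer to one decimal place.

Two edge vectors: Station 11→Station 12 = (-128, -75, -13.8), Station 11→Station 13 = (-92, 8, -83.3).
Normal n = (Station 11→Station 12) × (Station 11→Station 13) = (6357.9, -9392.8, -7924).
So ∂z/∂easting = −n_x/n_z = 0.80236 and ∂z/∂northing = −n_y/n_z = −1.18536.
Intercept c from Station 11: 848 − 105.91 + 303.45 = 1045.54.
At (128, 226): z_contact = 102.70 − 267.89 + 1045.54 = 880.35 m.
Depth below ground = 1001.6 − 880.35 = 121.2 m.

121.2 m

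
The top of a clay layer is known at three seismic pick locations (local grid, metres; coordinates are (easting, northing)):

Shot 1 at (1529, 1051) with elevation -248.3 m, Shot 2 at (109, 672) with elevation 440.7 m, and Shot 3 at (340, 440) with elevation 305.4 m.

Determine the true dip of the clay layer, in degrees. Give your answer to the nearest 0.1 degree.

Let the plane be z = a·E + b·N + c.
Shot 2−Shot 1: −1420a − 379b = 689;  Shot 3−Shot 1: −1189a − 611b = 553.7.
Solving gives a = −0.50631, b = 0.07906.
Gradient magnitude |∇z| = √(a² + b²) = √(0.25635 + 0.00625) = 0.51245.
True dip = arctan(0.51245) = 27.1°, dipping toward E (azimuth ≈ 099°).

27.1°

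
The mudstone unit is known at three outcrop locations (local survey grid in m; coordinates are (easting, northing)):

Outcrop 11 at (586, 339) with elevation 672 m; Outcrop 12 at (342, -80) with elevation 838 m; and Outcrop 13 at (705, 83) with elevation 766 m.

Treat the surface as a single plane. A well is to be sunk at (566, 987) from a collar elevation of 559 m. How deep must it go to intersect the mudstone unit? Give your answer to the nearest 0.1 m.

Let the plane be z = a·E + b·N + c.
Outcrop 12−Outcrop 11: −244a − 419b = 166;  Outcrop 13−Outcrop 11: 119a − 256b = 94.
Solving gives a = −0.02769, b = −0.38006.
Then c = 672 − a·586 − b·339 = 817.06.
At (566, 987): z_contact = −15.67 − 375.12 + 817.06 = 426.28 m.
Depth below ground = 559 − 426.28 = 132.7 m.

132.7 m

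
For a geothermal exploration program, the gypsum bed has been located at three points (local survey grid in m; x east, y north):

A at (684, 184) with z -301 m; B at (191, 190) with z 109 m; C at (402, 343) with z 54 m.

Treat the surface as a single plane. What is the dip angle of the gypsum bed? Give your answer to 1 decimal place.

48.5°

Two edge vectors: A→B = (-493, 6, 410), A→C = (-282, 159, 355).
Normal n = (A→B) × (A→C) = (-63060, 59395, -76695).
So ∂z/∂x = −n_x/n_z = −0.82222 and ∂z/∂y = −n_y/n_z = 0.77443.
Gradient magnitude |∇z| = √(a² + b²) = √(0.67604 + 0.59974) = 1.12951.
True dip = arctan(1.12951) = 48.5°, dipping toward SE (azimuth ≈ 133°).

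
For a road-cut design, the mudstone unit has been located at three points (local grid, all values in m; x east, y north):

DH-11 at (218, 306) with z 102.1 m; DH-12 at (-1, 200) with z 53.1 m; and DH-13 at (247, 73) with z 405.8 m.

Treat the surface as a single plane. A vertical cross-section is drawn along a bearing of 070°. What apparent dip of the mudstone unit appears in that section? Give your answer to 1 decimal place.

Let the plane be z = a·x + b·y + c.
DH-12−DH-11: −219a − 106b = −49;  DH-13−DH-11: 29a − 233b = 303.7.
Solving gives a = 0.80607, b = −1.20311.
Unit vector along 070° is (sin 70°, cos 70°) = (0.9397, 0.3420).
Slope in that direction = a·(0.9397) + b·(0.3420) = 0.34597.
Apparent dip = arctan|0.34597| = 19.1° (true dip is 55.4°, so apparent ≤ true as expected).

19.1°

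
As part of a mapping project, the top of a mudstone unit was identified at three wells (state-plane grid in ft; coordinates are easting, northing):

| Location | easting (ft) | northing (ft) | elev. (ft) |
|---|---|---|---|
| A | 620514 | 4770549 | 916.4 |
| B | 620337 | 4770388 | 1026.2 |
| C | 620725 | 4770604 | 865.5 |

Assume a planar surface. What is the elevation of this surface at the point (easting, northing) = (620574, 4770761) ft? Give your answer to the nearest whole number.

Two edge vectors: A→B = (-177, -161, 109.8), A→C = (211, 55, -50.9).
Normal n = (A→B) × (A→C) = (2155.9, 14158.5, 24236).
So ∂z/∂easting = −n_x/n_z = −0.08895445 and ∂z/∂northing = −n_y/n_z = −0.58419294.
Intercept c from A: 916.4 + 55197.48 + 2786921.03 = 2843034.91.
At (620574, 4770761): z = −55202.8 − 2787044.9 + 2843034.91 = 787.2 ft.

787 ft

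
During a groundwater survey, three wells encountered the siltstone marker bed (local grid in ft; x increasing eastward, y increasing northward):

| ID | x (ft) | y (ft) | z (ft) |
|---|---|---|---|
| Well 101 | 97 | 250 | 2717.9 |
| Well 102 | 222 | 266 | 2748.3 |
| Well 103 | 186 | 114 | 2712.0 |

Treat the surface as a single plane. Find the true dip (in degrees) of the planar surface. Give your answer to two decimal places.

Two edge vectors: Well 101→Well 102 = (125, 16, 30.4), Well 101→Well 103 = (89, -136, -5.9).
Normal n = (Well 101→Well 102) × (Well 101→Well 103) = (4040, 3443.1, -18424).
So ∂z/∂x = −n_x/n_z = 0.21928 and ∂z/∂y = −n_y/n_z = 0.18688.
Gradient magnitude |∇z| = √(a² + b²) = √(0.04808 + 0.03492) = 0.28811.
True dip = arctan(0.28811) = 16.07°, dipping toward SW (azimuth ≈ 230°).

16.07°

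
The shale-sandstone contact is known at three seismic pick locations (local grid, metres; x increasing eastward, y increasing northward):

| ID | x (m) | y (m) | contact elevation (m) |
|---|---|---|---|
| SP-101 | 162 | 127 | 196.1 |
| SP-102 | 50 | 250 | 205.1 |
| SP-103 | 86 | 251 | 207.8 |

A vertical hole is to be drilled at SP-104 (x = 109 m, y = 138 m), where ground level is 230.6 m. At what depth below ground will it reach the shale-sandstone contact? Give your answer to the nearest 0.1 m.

Let the plane be z = a·x + b·y + c.
SP-102−SP-101: −112a + 123b = 9;  SP-103−SP-101: −76a + 124b = 11.7.
Solving gives a = 0.07117, b = 0.13797.
Then c = 196.1 − a·162 − b·127 = 167.05.
At (109, 138): z_contact = 7.76 + 19.04 + 167.05 = 193.85 m.
Depth below ground = 230.6 − 193.85 = 36.8 m.

36.8 m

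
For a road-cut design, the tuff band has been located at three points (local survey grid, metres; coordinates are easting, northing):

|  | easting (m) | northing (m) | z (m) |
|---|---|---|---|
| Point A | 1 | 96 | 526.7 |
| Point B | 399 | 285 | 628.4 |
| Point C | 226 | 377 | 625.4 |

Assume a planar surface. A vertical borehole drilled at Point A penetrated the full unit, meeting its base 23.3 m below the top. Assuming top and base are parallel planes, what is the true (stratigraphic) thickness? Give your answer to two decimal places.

22.46 m

Let the plane be z = a·easting + b·northing + c.
Point B−Point A: 398a + 189b = 101.7;  Point C−Point A: 225a + 281b = 98.7.
Solving gives a = 0.14317, b = 0.23661.
|∇z| = √(a²+b²) = 0.27655, so dip δ = arctan(0.27655) = 15.46°.
True thickness = vertical thickness × cos δ = 23.3 × cos 15.46° = 22.46 m.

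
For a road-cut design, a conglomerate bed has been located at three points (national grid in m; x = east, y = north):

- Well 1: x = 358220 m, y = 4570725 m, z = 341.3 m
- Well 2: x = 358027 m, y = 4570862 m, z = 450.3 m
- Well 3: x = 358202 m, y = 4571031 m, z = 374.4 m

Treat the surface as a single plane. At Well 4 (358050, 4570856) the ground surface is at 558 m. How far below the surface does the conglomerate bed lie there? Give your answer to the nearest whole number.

Let the plane be z = a·x + b·y + c.
Well 2−Well 1: −193a + 137b = 109;  Well 3−Well 1: −18a + 306b = 33.1.
Solving gives a = −0.50924689, b = 0.07821424.
Then c = 341.3 − a·358220 − b·4570725 = −174732.04.
At (358050, 4570856): z_contact = −182335.8 + 357506.0 − 174732.04 = 438.1 m.
Depth below ground = 558 − 438.1 = 120 m.

120 m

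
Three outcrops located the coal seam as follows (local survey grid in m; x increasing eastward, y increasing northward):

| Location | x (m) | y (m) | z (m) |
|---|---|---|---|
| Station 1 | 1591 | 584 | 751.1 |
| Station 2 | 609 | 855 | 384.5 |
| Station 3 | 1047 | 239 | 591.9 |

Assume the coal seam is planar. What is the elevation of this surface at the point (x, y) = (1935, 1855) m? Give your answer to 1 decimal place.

758.5 m

Two edge vectors: Station 1→Station 2 = (-982, 271, -366.6), Station 1→Station 3 = (-544, -345, -159.2).
Normal n = (Station 1→Station 2) × (Station 1→Station 3) = (-169620.2, 43096, 486214).
So ∂z/∂x = −n_x/n_z = 0.348859 and ∂z/∂y = −n_y/n_z = −0.088636.
Intercept c from Station 1: 751.1 − 555.03 + 51.76 = 247.83.
At (1935, 1855): z = 675.0 − 164.4 + 247.83 = 758.5 m.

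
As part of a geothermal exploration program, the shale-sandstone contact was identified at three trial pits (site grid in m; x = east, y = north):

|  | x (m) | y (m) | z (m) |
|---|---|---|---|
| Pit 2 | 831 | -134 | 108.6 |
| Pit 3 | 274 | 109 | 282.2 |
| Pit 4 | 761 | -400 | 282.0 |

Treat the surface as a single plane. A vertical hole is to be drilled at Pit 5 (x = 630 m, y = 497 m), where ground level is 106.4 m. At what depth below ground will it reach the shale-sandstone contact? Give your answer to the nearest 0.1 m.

212.9 m

Two edge vectors: Pit 2→Pit 3 = (-557, 243, 173.6), Pit 2→Pit 4 = (-70, -266, 173.4).
Normal n = (Pit 2→Pit 3) × (Pit 2→Pit 4) = (88313.8, 84431.8, 165172).
So ∂z/∂x = −n_x/n_z = −0.53468 and ∂z/∂y = −n_y/n_z = −0.51118.
Intercept c from Pit 2: 108.6 + 444.32 − 68.50 = 484.42.
At (630, 497): z_contact = −336.85 − 254.05 + 484.42 = -106.48 m.
Depth below ground = 106.4 − (-106.48) = 212.9 m.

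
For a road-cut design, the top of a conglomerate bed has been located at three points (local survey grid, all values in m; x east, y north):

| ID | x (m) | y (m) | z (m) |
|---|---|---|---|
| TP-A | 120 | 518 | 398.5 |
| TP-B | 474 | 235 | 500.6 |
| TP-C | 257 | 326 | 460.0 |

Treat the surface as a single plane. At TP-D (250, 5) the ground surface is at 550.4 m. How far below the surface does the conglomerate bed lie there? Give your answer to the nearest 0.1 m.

5.4 m

Let the plane be z = a·x + b·y + c.
TP-B−TP-A: 354a − 283b = 102.1;  TP-C−TP-A: 137a − 192b = 61.5.
Solving gives a = 0.07531, b = −0.26658.
Then c = 398.5 − a·120 − b·518 = 527.55.
At (250, 5): z_contact = 18.83 − 1.33 + 527.55 = 545.04 m.
Depth below ground = 550.4 − 545.04 = 5.4 m.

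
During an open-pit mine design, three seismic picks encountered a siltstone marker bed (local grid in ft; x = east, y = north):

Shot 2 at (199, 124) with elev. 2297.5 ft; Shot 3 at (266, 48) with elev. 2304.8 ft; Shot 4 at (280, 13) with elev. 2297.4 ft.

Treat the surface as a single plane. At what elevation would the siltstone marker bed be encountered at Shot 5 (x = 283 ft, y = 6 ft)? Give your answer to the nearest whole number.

2296 ft

Let the plane be z = a·x + b·y + c.
Shot 3−Shot 2: 67a − 76b = 7.3;  Shot 4−Shot 2: 81a − 111b = −0.1.
Solving gives a = 0.63849, b = 0.46682.
Then c = 2297.5 − a·199 − b·124 = 2112.56.
At (283, 6): z = 180.7 + 2.8 + 2112.56 = 2296.0 ft.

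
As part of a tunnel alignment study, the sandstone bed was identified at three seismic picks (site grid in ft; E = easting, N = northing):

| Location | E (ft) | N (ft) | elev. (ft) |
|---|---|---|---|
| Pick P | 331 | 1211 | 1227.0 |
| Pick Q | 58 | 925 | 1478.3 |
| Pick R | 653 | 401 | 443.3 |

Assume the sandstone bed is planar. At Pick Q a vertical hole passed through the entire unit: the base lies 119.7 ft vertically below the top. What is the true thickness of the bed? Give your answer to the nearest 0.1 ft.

Two edge vectors: Pick P→Pick Q = (-273, -286, 251.3), Pick P→Pick R = (322, -810, -783.7).
Normal n = (Pick P→Pick Q) × (Pick P→Pick R) = (427691.2, -133031.5, 313222).
So ∂z/∂E = −n_x/n_z = −1.36546 and ∂z/∂N = −n_y/n_z = 0.42472.
|∇z| = √(a²+b²) = 1.42999, so dip δ = arctan(1.42999) = 55.03°.
True thickness = vertical thickness × cos δ = 119.7 × cos 55.03° = 68.6 ft.

68.6 ft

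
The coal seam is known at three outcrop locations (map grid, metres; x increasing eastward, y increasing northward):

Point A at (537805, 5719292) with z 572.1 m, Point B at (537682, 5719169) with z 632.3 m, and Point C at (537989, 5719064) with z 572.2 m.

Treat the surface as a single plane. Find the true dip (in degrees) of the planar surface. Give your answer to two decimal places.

Let the plane be z = a·x + b·y + c.
Point B−Point A: −123a − 123b = 60.2;  Point C−Point A: 184a − 228b = 0.1.
Solving gives a = −0.27061, b = −0.21882.
Gradient magnitude |∇z| = √(a² + b²) = √(0.07323 + 0.04788) = 0.34801.
True dip = arctan(0.34801) = 19.19°, dipping toward NE (azimuth ≈ 051°).

19.19°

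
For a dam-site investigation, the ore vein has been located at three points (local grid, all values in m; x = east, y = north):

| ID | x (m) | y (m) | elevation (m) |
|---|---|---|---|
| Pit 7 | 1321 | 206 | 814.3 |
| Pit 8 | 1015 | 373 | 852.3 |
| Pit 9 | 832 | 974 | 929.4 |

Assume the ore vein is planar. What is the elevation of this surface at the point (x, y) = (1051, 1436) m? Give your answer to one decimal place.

965.3 m

Two edge vectors: Pit 7→Pit 8 = (-306, 167, 38), Pit 7→Pit 9 = (-489, 768, 115.1).
Normal n = (Pit 7→Pit 8) × (Pit 7→Pit 9) = (-9962.3, 16638.6, -153345).
So ∂z/∂x = −n_x/n_z = −0.064967 and ∂z/∂y = −n_y/n_z = 0.108504.
Intercept c from Pit 7: 814.3 + 85.82 − 22.35 = 877.77.
At (1051, 1436): z = −68.3 + 155.8 + 877.77 = 965.3 m.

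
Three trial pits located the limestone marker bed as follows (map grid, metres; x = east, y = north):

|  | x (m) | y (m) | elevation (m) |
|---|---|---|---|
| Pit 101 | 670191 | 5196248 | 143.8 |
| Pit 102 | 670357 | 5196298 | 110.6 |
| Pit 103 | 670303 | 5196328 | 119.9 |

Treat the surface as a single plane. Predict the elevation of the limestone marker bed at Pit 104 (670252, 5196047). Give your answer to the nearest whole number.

139 m

Two edge vectors: Pit 101→Pit 102 = (166, 50, -33.2), Pit 101→Pit 103 = (112, 80, -23.9).
Normal n = (Pit 101→Pit 102) × (Pit 101→Pit 103) = (1461, 249, 7680).
So ∂z/∂x = −n_x/n_z = −0.19023438 and ∂z/∂y = −n_y/n_z = −0.03242187.
Intercept c from Pit 101: 143.8 + 127493.37 + 168472.10 = 296109.27.
At (670252, 5196047): z = −127505.0 − 168465.6 + 296109.27 = 138.7 m.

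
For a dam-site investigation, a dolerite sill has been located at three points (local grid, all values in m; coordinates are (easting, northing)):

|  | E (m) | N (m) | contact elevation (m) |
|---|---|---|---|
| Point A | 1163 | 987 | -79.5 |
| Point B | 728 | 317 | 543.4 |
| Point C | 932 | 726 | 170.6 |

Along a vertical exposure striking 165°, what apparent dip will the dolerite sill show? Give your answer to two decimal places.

38.34°

Two edge vectors: Point A→Point B = (-435, -670, 622.9), Point A→Point C = (-231, -261, 250.1).
Normal n = (Point A→Point B) × (Point A→Point C) = (-4990.1, -35096.4, -41235).
So ∂z/∂E = −n_x/n_z = −0.12102 and ∂z/∂N = −n_y/n_z = −0.85113.
Unit vector along 165° is (sin 165°, cos 165°) = (0.2588, -0.9659).
Slope in that direction = a·(0.2588) + b·(-0.9659) = 0.79081.
Apparent dip = arctan|0.79081| = 38.34° (true dip is 40.7°, so apparent ≤ true as expected).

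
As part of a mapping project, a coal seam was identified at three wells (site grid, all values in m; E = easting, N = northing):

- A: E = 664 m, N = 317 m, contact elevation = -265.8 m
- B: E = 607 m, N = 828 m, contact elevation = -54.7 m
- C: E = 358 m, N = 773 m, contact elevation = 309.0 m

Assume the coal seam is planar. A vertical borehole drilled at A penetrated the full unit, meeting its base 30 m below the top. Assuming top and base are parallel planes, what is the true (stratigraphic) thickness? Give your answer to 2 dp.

Two edge vectors: A→B = (-57, 511, 211.1), A→C = (-306, 456, 574.8).
Normal n = (A→B) × (A→C) = (197461.2, -31833, 130374).
So ∂z/∂E = −n_x/n_z = −1.51457 and ∂z/∂N = −n_y/n_z = 0.24417.
|∇z| = √(a²+b²) = 1.53413, so dip δ = arctan(1.53413) = 56.90°.
True thickness = vertical thickness × cos δ = 30 × cos 56.90° = 16.38 m.

16.38 m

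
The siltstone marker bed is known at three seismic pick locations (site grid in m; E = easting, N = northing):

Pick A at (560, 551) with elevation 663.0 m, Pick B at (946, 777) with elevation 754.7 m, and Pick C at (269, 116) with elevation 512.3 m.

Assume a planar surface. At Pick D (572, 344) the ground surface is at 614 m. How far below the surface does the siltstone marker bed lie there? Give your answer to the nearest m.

14 m

Let the plane be z = a·E + b·N + c.
Pick B−Pick A: 386a + 226b = 91.7;  Pick C−Pick A: −291a − 435b = −150.7.
Solving gives a = 0.05709, b = 0.30825.
Then c = 663 − a·560 − b·551 = 461.19.
At (572, 344): z_contact = 32.7 + 106.0 + 461.19 = 599.9 m.
Depth below ground = 614 − 599.9 = 14 m.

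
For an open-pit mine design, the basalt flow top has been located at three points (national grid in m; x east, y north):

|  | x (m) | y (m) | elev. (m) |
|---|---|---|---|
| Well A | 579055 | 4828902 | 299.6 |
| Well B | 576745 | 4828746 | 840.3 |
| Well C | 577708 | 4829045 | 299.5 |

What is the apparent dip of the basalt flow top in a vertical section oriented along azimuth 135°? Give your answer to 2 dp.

Let the plane be z = a·x + b·y + c.
Well B−Well A: −2310a − 156b = 540.7;  Well C−Well A: −1347a + 143b = −0.1.
Solving gives a = −0.14303, b = −1.34802.
Unit vector along 135° is (sin 135°, cos 135°) = (0.7071, -0.7071).
Slope in that direction = a·(0.7071) + b·(-0.7071) = 0.85205.
Apparent dip = arctan|0.85205| = 40.43° (true dip is 53.6°, so apparent ≤ true as expected).

40.43°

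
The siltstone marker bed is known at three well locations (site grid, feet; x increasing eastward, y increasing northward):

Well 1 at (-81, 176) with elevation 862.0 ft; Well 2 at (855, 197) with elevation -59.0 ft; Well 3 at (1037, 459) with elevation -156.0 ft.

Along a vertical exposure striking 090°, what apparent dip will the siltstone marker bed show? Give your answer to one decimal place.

44.7°

Two edge vectors: Well 1→Well 2 = (936, 21, -921), Well 1→Well 3 = (1118, 283, -1018).
Normal n = (Well 1→Well 2) × (Well 1→Well 3) = (239265, -76830, 241410).
So ∂z/∂x = −n_x/n_z = −0.99111 and ∂z/∂y = −n_y/n_z = 0.31826.
Unit vector along 090° is (sin 90°, cos 90°) = (1.0000, 0.0000).
Slope in that direction = a·(1.0000) + b·(0.0000) = −0.99111.
Apparent dip = arctan|0.99111| = 44.7° (true dip is 46.1°, so apparent ≤ true as expected).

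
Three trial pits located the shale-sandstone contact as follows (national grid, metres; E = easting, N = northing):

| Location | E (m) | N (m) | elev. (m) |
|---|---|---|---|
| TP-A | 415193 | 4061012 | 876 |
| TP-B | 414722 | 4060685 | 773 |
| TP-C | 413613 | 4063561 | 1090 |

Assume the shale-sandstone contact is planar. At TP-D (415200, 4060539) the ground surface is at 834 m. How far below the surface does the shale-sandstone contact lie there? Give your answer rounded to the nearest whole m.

Two edge vectors: TP-A→TP-B = (-471, -327, -103), TP-A→TP-C = (-1580, 2549, 214).
Normal n = (TP-A→TP-B) × (TP-A→TP-C) = (192569, 263534, -1717239).
So ∂z/∂E = −n_x/n_z = 0.11213873 and ∂z/∂N = −n_y/n_z = 0.15346379.
Intercept c from TP-A: 876 − 46559.22 − 623218.28 = −668901.50.
At (415200, 4060539): z_contact = 46560.0 + 623145.7 − 668901.50 = 804.2 m.
Depth below ground = 834 − 804.2 = 30 m.

30 m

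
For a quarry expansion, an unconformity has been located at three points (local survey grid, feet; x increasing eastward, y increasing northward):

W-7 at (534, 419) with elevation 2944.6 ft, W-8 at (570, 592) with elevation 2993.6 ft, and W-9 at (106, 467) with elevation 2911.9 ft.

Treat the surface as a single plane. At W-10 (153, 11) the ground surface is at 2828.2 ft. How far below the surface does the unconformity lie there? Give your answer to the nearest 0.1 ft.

30.5 ft

Two edge vectors: W-7→W-8 = (36, 173, 49), W-7→W-9 = (-428, 48, -32.7).
Normal n = (W-7→W-8) × (W-7→W-9) = (-8009.1, -19794.8, 75772).
So ∂z/∂x = −n_x/n_z = 0.10570 and ∂z/∂y = −n_y/n_z = 0.26124.
Intercept c from W-7: 2944.6 − 56.44 − 109.46 = 2778.70.
At (153, 11): z_contact = 16.17 + 2.87 + 2778.70 = 2797.74 ft.
Depth below ground = 2828.2 − 2797.74 = 30.5 ft.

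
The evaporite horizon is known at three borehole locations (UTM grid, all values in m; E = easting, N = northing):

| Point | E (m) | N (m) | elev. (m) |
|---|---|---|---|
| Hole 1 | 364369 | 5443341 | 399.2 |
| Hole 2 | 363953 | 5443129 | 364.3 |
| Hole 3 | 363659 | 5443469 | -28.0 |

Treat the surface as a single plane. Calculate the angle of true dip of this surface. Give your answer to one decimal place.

41.5°

Two edge vectors: Hole 1→Hole 2 = (-416, -212, -34.9), Hole 1→Hole 3 = (-710, 128, -427.2).
Normal n = (Hole 1→Hole 2) × (Hole 1→Hole 3) = (95033.6, -152936.2, -203768).
So ∂z/∂E = −n_x/n_z = 0.46638 and ∂z/∂N = −n_y/n_z = −0.75054.
Gradient magnitude |∇z| = √(a² + b²) = √(0.21751 + 0.56331) = 0.88364.
True dip = arctan(0.88364) = 41.5°, dipping toward NNW (azimuth ≈ 328°).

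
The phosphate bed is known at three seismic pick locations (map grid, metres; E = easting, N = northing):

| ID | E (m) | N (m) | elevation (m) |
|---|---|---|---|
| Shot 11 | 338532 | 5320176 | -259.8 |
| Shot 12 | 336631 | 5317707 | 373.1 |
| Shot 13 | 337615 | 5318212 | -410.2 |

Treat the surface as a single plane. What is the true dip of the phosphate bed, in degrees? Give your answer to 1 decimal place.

Let the plane be z = a·E + b·N + c.
Shot 12−Shot 11: −1901a − 2469b = 632.9;  Shot 13−Shot 11: −917a − 1964b = −150.4.
Solving gives a = −1.09858, b = 0.58951.
Gradient magnitude |∇z| = √(a² + b²) = √(1.20688 + 0.34752) = 1.24676.
True dip = arctan(1.24676) = 51.3°, dipping toward ESE (azimuth ≈ 118°).

51.3°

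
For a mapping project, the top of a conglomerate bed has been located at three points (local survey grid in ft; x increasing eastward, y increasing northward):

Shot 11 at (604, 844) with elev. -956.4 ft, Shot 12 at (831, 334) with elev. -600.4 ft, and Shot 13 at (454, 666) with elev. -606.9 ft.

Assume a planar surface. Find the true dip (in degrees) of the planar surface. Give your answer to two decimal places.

Two edge vectors: Shot 11→Shot 12 = (227, -510, 356), Shot 11→Shot 13 = (-150, -178, 349.5).
Normal n = (Shot 11→Shot 12) × (Shot 11→Shot 13) = (-114877, -132736.5, -116906).
So ∂z/∂x = −n_x/n_z = −0.98264 and ∂z/∂y = −n_y/n_z = −1.13541.
Gradient magnitude |∇z| = √(a² + b²) = √(0.96559 + 1.28916) = 1.50158.
True dip = arctan(1.50158) = 56.34°, dipping toward NE (azimuth ≈ 041°).

56.34°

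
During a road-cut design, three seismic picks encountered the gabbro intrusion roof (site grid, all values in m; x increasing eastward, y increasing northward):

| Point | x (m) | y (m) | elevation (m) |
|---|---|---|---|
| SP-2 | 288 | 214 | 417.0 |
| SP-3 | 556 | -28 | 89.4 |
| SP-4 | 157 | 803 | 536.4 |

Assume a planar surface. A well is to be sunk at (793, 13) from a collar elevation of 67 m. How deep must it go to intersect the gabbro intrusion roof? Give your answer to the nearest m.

289 m

Two edge vectors: SP-2→SP-3 = (268, -242, -327.6), SP-2→SP-4 = (-131, 589, 119.4).
Normal n = (SP-2→SP-3) × (SP-2→SP-4) = (164061.6, 10916.4, 126150).
So ∂z/∂x = −n_x/n_z = −1.30053 and ∂z/∂y = −n_y/n_z = −0.08654.
Intercept c from SP-2: 417 + 374.55 + 18.52 = 810.07.
At (793, 13): z_contact = −1031.3 − 1.1 + 810.07 = -222.4 m.
Depth below ground = 67 − (-222.4) = 289 m.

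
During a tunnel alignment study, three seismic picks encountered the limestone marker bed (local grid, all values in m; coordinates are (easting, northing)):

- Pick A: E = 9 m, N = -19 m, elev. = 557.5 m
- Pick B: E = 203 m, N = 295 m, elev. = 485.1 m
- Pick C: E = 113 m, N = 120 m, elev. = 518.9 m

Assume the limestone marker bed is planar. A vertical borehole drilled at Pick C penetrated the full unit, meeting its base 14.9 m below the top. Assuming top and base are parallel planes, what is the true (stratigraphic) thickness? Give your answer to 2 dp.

Let the plane be z = a·E + b·N + c.
Pick B−Pick A: 194a + 314b = −72.4;  Pick C−Pick A: 104a + 139b = −38.6.
Solving gives a = −0.36148, b = −0.00724.
|∇z| = √(a²+b²) = 0.36155, so dip δ = arctan(0.36155) = 19.88°.
True thickness = vertical thickness × cos δ = 14.9 × cos 19.88° = 14.01 m.

14.01 m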